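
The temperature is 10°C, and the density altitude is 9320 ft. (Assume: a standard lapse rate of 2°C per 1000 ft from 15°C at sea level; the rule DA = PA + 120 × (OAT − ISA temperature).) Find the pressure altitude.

DA = PA + 120 × (OAT − (15 − 2·PA/1000)) = PA + 120·OAT − 1800 + 0.24·PA = 1.24·PA + 120·OAT − 1800.
So 1.24·PA = 9320 − 120 × 10 + 1800 = 9920.
PA = 9920 / 1.24 = 8000 ft.

8000 ft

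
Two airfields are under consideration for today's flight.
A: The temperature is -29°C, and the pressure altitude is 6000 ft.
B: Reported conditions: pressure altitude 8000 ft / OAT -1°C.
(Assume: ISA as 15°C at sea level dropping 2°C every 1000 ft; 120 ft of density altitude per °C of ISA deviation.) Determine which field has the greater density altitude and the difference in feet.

B by 5840 ft

A: ISA temp = 3°C, deviation -32°C, DA = 6000 + 120 × (-32) = 2160 ft.
B: ISA temp = -1°C, deviation 0°C, DA = 8000 + 120 × 0 = 8000 ft.
B is higher by 8000 − 2160 = 5840 ft.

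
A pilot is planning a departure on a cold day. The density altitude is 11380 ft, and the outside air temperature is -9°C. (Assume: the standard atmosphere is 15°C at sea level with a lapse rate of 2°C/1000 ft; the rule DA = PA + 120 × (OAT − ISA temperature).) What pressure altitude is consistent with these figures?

DA = PA + 120 × (OAT − (15 − 2·PA/1000)) = PA + 120·OAT − 1800 + 0.24·PA = 1.24·PA + 120·OAT − 1800.
So 1.24·PA = 11380 − 120 × (-9) + 1800 = 14260.
PA = 14260 / 1.24 = 11500 ft.

11500 ft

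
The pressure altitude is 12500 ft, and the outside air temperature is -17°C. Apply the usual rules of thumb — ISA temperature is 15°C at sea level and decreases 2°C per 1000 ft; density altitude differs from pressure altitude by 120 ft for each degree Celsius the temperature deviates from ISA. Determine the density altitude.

11660 ft

ISA temperature at 12500 ft = 15 − 2 × (12500/1000) = -10°C.
ISA deviation = -17 − (-10) = -7°C.
Density altitude = 12500 + 120 × (-7) = 12500 + (-840) = 11660 ft.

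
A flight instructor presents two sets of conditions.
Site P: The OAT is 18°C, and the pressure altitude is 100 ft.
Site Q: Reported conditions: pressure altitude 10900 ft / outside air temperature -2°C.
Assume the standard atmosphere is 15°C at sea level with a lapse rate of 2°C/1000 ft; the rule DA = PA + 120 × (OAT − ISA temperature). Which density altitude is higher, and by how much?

Site P: ISA temp = 14.8°C, deviation +3.2°C, DA = 100 + 120 × 3.2 = 484 ft.
Site Q: ISA temp = -6.8°C, deviation +4.8°C, DA = 10900 + 120 × 4.8 = 11476 ft.
Site Q is higher by 11476 − 484 = 10992 ft.

Site Q by 10992 ft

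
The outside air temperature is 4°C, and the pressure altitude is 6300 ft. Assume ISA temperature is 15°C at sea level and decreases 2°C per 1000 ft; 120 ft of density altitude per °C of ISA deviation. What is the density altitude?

6492 ft

ISA temperature at 6300 ft = 15 − 2 × (6300/1000) = 2.4°C.
ISA deviation = 4 − 2.4 = +1.6°C.
Density altitude = 6300 + 120 × (1.6) = 6300 + (+192) = 6492 ft.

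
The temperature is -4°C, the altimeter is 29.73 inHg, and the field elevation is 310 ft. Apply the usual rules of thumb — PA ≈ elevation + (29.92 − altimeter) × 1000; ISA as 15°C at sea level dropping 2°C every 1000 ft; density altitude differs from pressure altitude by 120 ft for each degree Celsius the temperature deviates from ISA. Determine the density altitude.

-1660 ft

Pressure altitude = 310 + (29.92 − 29.73) × 1000 = 310 + (+190) = 500 ft.
ISA temperature at 500 ft = 15 − 2 × (500/1000) = 14°C.
ISA deviation = -4 − 14 = -18°C.
Density altitude = 500 + 120 × (-18) = -1660 ft.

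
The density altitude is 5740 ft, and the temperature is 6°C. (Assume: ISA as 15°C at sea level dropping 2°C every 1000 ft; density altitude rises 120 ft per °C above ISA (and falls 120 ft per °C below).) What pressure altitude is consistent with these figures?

DA = PA + 120 × (OAT − (15 − 2·PA/1000)) = PA + 120·OAT − 1800 + 0.24·PA = 1.24·PA + 120·OAT − 1800.
So 1.24·PA = 5740 − 120 × 6 + 1800 = 6820.
PA = 6820 / 1.24 = 5500 ft.

5500 ft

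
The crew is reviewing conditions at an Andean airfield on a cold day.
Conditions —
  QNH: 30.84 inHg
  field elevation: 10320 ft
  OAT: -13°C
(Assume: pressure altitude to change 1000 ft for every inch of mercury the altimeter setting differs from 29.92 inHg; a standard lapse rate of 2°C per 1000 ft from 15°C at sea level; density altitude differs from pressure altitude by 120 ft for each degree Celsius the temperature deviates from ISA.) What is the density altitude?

Pressure altitude = 10320 + (29.92 − 30.84) × 1000 = 10320 + (-920) = 9400 ft.
ISA temperature at 9400 ft = 15 − 2 × (9400/1000) = -3.8°C.
ISA deviation = -13 − (-3.8) = -9.2°C.
Density altitude = 9400 + 120 × (-9.2) = 8296 ft.

8296 ft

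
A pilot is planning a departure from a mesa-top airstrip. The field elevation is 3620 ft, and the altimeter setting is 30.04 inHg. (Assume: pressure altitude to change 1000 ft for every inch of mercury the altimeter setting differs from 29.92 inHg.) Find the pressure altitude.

3500 ft

Pressure correction = (29.92 − 30.04) × 1000 = -120 ft.
Pressure altitude = 3620 + (-120) = 3500 ft.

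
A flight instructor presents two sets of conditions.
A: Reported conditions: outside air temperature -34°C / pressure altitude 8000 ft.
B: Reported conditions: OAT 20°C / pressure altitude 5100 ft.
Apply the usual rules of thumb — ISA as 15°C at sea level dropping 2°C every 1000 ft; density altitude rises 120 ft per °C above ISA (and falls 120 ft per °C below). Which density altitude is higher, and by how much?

A: ISA temp = -1°C, deviation -33°C, DA = 8000 + 120 × (-33) = 4040 ft.
B: ISA temp = 4.8°C, deviation +15.2°C, DA = 5100 + 120 × 15.2 = 6924 ft.
B is higher by 6924 − 4040 = 2884 ft.

B by 2884 ft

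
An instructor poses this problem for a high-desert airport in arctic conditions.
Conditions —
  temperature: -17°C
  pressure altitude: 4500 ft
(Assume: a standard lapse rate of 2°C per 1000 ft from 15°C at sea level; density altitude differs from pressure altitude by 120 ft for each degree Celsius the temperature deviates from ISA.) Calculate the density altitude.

ISA temperature at 4500 ft = 15 − 2 × (4500/1000) = 6°C.
ISA deviation = -17 − 6 = -23°C.
Density altitude = 4500 + 120 × (-23) = 4500 + (-2760) = 1740 ft.

1740 ft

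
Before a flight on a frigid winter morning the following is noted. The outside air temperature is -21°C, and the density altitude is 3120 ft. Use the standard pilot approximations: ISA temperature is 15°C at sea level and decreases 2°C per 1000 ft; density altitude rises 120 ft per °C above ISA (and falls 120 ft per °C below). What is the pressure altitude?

6000 ft

DA = PA + 120 × (OAT − (15 − 2·PA/1000)) = PA + 120·OAT − 1800 + 0.24·PA = 1.24·PA + 120·OAT − 1800.
So 1.24·PA = 3120 − 120 × (-21) + 1800 = 7440.
PA = 7440 / 1.24 = 6000 ft.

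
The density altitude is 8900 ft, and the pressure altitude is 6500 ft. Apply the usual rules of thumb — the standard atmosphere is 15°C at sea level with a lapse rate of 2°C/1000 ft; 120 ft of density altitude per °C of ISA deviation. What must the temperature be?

22°C

Density altitude − pressure altitude = 8900 − 6500 = +2400 ft.
At 120 ft/°C that is an ISA deviation of 2400/120 = +20°C.
ISA temperature at 6500 ft = 15 − 2 × (6500/1000) = 2°C.
OAT = ISA + deviation = 2 + (+20) = 22°C.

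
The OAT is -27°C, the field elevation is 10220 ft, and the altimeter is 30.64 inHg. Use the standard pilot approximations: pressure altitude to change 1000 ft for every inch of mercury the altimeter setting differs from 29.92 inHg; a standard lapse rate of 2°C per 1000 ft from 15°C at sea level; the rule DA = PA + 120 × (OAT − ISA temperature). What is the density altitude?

Pressure altitude = 10220 + (29.92 − 30.64) × 1000 = 10220 + (-720) = 9500 ft.
ISA temperature at 9500 ft = 15 − 2 × (9500/1000) = -4°C.
ISA deviation = -27 − (-4) = -23°C.
Density altitude = 9500 + 120 × (-23) = 6740 ft.

6740 ft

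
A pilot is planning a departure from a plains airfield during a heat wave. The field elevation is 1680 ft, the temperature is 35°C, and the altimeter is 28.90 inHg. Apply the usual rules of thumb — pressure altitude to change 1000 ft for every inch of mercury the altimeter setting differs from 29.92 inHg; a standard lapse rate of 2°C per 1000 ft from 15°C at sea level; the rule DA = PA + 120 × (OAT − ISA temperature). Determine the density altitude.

Pressure altitude = 1680 + (29.92 − 28.90) × 1000 = 1680 + (+1020) = 2700 ft.
ISA temperature at 2700 ft = 15 − 2 × (2700/1000) = 9.6°C.
ISA deviation = 35 − 9.6 = +25.4°C.
Density altitude = 2700 + 120 × (25.4) = 5748 ft.

5748 ft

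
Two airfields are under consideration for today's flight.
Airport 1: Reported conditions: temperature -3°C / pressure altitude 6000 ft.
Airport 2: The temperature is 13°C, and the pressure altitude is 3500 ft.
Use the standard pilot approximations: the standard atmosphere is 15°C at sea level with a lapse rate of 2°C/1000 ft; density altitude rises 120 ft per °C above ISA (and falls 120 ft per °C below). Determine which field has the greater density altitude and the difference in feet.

Airport 1 by 1180 ft

Airport 1: ISA temp = 3°C, deviation -6°C, DA = 6000 + 120 × (-6) = 5280 ft.
Airport 2: ISA temp = 8°C, deviation +5°C, DA = 3500 + 120 × 5 = 4100 ft.
Airport 1 is higher by 5280 − 4100 = 1180 ft.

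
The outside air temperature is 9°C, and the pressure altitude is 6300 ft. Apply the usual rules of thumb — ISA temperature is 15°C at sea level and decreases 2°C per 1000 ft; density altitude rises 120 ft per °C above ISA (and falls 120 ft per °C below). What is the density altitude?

ISA temperature at 6300 ft = 15 − 2 × (6300/1000) = 2.4°C.
ISA deviation = 9 − 2.4 = +6.6°C.
Density altitude = 6300 + 120 × (6.6) = 6300 + (+792) = 7092 ft.

7092 ft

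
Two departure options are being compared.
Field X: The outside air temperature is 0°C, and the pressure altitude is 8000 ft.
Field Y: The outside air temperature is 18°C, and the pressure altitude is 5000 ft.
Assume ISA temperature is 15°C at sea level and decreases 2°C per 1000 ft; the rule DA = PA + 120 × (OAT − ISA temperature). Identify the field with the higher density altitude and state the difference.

Field X: ISA temp = -1°C, deviation +1°C, DA = 8000 + 120 × 1 = 8120 ft.
Field Y: ISA temp = 5°C, deviation +13°C, DA = 5000 + 120 × 13 = 6560 ft.
Field X is higher by 8120 − 6560 = 1560 ft.

Field X by 1560 ft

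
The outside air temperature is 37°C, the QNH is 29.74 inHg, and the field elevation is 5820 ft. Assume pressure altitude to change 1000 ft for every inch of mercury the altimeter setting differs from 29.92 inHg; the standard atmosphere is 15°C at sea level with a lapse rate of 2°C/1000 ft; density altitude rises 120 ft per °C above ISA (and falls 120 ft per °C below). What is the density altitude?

Pressure altitude = 5820 + (29.92 − 29.74) × 1000 = 5820 + (+180) = 6000 ft.
ISA temperature at 6000 ft = 15 − 2 × (6000/1000) = 3°C.
ISA deviation = 37 − 3 = +34°C.
Density altitude = 6000 + 120 × (34) = 10080 ft.

10080 ft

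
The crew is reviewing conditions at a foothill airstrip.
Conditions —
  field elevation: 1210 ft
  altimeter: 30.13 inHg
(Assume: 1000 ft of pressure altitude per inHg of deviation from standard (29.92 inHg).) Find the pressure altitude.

1000 ft

Pressure correction = (29.92 − 30.13) × 1000 = -210 ft.
Pressure altitude = 1210 + (-210) = 1000 ft.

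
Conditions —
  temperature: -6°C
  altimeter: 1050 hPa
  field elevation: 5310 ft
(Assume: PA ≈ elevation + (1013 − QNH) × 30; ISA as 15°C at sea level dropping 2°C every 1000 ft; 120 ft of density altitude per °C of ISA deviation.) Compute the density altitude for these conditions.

2688 ft

Pressure altitude = 5310 + (1013 − 1050) × 30 = 5310 + (-1110) = 4200 ft.
ISA temperature at 4200 ft = 15 − 2 × (4200/1000) = 6.6°C.
ISA deviation = -6 − 6.6 = -12.6°C.
Density altitude = 4200 + 120 × (-12.6) = 2688 ft.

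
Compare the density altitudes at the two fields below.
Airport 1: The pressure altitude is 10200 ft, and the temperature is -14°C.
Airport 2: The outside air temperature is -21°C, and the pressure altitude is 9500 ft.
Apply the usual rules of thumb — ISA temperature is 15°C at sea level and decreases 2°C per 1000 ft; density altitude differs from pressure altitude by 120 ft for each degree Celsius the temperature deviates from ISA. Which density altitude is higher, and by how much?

Airport 1: ISA temp = -5.4°C, deviation -8.6°C, DA = 10200 + 120 × (-8.6) = 9168 ft.
Airport 2: ISA temp = -4°C, deviation -17°C, DA = 9500 + 120 × (-17) = 7460 ft.
Airport 1 is higher by 9168 − 7460 = 1708 ft.

Airport 1 by 1708 ft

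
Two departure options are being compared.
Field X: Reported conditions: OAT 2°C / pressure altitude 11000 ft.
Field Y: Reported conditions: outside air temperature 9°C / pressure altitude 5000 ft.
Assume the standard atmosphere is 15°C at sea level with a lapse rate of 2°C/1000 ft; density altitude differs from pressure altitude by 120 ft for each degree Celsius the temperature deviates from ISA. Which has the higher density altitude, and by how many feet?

Field X by 6600 ft

Field X: ISA temp = -7°C, deviation +9°C, DA = 11000 + 120 × 9 = 12080 ft.
Field Y: ISA temp = 5°C, deviation +4°C, DA = 5000 + 120 × 4 = 5480 ft.
Field X is higher by 12080 − 5480 = 6600 ft.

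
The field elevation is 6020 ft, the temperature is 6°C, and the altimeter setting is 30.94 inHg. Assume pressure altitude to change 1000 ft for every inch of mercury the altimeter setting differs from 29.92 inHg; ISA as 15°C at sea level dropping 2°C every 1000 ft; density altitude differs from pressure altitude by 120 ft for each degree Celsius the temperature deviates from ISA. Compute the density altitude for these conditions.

Pressure altitude = 6020 + (29.92 − 30.94) × 1000 = 6020 + (-1020) = 5000 ft.
ISA temperature at 5000 ft = 15 − 2 × (5000/1000) = 5°C.
ISA deviation = 6 − 5 = +1°C.
Density altitude = 5000 + 120 × (1) = 5120 ft.

5120 ft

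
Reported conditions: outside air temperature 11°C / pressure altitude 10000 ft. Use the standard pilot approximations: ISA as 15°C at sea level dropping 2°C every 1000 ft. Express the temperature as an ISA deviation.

ISA+16°C

ISA temperature at 10000 ft = 15 − 2 × (10000/1000) = -5°C.
Deviation = OAT − ISA = 11 − (-5) = +16°C.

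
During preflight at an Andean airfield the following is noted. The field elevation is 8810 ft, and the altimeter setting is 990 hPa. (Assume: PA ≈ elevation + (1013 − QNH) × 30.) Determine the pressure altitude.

9500 ft

Pressure correction = (1013 − 990) × 30 = +690 ft.
Pressure altitude = 8810 + (+690) = 9500 ft.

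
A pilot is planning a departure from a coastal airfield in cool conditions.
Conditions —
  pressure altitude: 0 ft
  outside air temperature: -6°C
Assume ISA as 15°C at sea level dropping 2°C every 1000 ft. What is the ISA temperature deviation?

ISA-21°C

ISA temperature at 0 ft = 15 − 2 × (0/1000) = 15°C.
Deviation = OAT − ISA = -6 − 15 = -21°C.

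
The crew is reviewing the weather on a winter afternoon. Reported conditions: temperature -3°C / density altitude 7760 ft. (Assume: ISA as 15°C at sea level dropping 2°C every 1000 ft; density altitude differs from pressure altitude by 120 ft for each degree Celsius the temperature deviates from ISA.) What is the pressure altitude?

DA = PA + 120 × (OAT − (15 − 2·PA/1000)) = PA + 120·OAT − 1800 + 0.24·PA = 1.24·PA + 120·OAT − 1800.
So 1.24·PA = 7760 − 120 × (-3) + 1800 = 9920.
PA = 9920 / 1.24 = 8000 ft.

8000 ft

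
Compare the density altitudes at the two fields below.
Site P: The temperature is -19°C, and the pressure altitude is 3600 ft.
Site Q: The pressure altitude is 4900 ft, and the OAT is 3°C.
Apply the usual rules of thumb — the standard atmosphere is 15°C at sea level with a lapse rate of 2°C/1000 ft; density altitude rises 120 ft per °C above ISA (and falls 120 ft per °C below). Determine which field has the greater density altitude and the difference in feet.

Site Q by 4252 ft

Site P: ISA temp = 7.8°C, deviation -26.8°C, DA = 3600 + 120 × (-26.8) = 384 ft.
Site Q: ISA temp = 5.2°C, deviation -2.2°C, DA = 4900 + 120 × (-2.2) = 4636 ft.
Site Q is higher by 4636 − 384 = 4252 ft.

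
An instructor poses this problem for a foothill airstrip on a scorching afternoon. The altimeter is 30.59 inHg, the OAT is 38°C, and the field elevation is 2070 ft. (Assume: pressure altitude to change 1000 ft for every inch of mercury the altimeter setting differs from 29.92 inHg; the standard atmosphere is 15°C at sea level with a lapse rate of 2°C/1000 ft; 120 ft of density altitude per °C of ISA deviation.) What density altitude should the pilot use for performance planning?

Pressure altitude = 2070 + (29.92 − 30.59) × 1000 = 2070 + (-670) = 1400 ft.
ISA temperature at 1400 ft = 15 − 2 × (1400/1000) = 12.2°C.
ISA deviation = 38 − 12.2 = +25.8°C.
Density altitude = 1400 + 120 × (25.8) = 4496 ft.

4496 ft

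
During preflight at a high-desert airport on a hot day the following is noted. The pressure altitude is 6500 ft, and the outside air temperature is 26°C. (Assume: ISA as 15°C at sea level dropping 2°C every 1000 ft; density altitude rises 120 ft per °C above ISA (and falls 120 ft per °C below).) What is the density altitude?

ISA temperature at 6500 ft = 15 − 2 × (6500/1000) = 2°C.
ISA deviation = 26 − 2 = +24°C.
Density altitude = 6500 + 120 × (24) = 6500 + (+2880) = 9380 ft.

9380 ft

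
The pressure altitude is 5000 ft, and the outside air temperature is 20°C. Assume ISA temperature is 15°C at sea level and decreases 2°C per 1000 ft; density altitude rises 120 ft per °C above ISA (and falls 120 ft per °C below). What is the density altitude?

ISA temperature at 5000 ft = 15 − 2 × (5000/1000) = 5°C.
ISA deviation = 20 − 5 = +15°C.
Density altitude = 5000 + 120 × (15) = 5000 + (+1800) = 6800 ft.

6800 ft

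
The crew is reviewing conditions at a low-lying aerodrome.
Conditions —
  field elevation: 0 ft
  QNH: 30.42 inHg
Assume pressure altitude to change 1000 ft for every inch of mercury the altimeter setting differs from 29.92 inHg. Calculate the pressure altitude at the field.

-500 ft

Pressure correction = (29.92 − 30.42) × 1000 = -500 ft.
Pressure altitude = 0 + (-500) = -500 ft.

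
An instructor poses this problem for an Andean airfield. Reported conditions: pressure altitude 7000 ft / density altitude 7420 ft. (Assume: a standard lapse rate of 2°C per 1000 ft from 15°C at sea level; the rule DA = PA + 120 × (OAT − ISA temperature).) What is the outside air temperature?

Density altitude − pressure altitude = 7420 − 7000 = +420 ft.
At 120 ft/°C that is an ISA deviation of 420/120 = +3.5°C.
ISA temperature at 7000 ft = 15 − 2 × (7000/1000) = 1°C.
OAT = ISA + deviation = 1 + (+3.5) = 4.5°C.

4.5°C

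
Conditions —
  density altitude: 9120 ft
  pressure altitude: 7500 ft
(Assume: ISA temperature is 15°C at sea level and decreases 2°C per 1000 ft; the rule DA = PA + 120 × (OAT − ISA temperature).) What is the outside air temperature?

Density altitude − pressure altitude = 9120 − 7500 = +1620 ft.
At 120 ft/°C that is an ISA deviation of 1620/120 = +13.5°C.
ISA temperature at 7500 ft = 15 − 2 × (7500/1000) = 0°C.
OAT = ISA + deviation = 0 + (+13.5) = 13.5°C.

13.5°C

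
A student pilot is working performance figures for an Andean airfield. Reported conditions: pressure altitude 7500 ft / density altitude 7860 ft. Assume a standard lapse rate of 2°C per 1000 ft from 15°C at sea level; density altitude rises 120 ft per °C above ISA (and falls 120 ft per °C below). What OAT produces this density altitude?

Density altitude − pressure altitude = 7860 − 7500 = +360 ft.
At 120 ft/°C that is an ISA deviation of 360/120 = +3°C.
ISA temperature at 7500 ft = 15 − 2 × (7500/1000) = 0°C.
OAT = ISA + deviation = 0 + (+3) = 3°C.

3°C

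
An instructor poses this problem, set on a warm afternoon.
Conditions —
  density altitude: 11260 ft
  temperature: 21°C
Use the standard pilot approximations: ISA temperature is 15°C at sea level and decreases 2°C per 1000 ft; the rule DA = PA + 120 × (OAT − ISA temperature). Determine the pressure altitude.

8500 ft

DA = PA + 120 × (OAT − (15 − 2·PA/1000)) = PA + 120·OAT − 1800 + 0.24·PA = 1.24·PA + 120·OAT − 1800.
So 1.24·PA = 11260 − 120 × 21 + 1800 = 10540.
PA = 10540 / 1.24 = 8500 ft.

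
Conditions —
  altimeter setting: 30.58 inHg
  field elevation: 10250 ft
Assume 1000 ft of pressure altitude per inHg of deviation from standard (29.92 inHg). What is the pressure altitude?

9590 ft

Pressure correction = (29.92 − 30.58) × 1000 = -660 ft.
Pressure altitude = 10250 + (-660) = 9590 ft.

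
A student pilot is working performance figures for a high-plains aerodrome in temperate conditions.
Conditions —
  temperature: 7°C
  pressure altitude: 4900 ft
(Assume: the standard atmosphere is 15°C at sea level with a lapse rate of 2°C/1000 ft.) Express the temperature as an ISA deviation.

ISA+1.8°C

ISA temperature at 4900 ft = 15 − 2 × (4900/1000) = 5.2°C.
Deviation = OAT − ISA = 7 − 5.2 = +1.8°C.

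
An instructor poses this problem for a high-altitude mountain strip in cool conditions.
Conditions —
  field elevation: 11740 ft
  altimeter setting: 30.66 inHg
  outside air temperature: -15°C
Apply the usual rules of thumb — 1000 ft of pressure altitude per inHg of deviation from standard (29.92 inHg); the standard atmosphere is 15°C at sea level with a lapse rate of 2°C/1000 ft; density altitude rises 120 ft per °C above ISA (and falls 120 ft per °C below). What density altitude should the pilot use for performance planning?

Pressure altitude = 11740 + (29.92 − 30.66) × 1000 = 11740 + (-740) = 11000 ft.
ISA temperature at 11000 ft = 15 − 2 × (11000/1000) = -7°C.
ISA deviation = -15 − (-7) = -8°C.
Density altitude = 11000 + 120 × (-8) = 10040 ft.

10040 ft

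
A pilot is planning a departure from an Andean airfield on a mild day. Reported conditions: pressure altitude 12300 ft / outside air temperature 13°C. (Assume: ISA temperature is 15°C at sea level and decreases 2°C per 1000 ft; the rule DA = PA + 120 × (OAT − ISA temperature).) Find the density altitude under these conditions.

15012 ft

ISA temperature at 12300 ft = 15 − 2 × (12300/1000) = -9.6°C.
ISA deviation = 13 − (-9.6) = +22.6°C.
Density altitude = 12300 + 120 × (22.6) = 12300 + (+2712) = 15012 ft.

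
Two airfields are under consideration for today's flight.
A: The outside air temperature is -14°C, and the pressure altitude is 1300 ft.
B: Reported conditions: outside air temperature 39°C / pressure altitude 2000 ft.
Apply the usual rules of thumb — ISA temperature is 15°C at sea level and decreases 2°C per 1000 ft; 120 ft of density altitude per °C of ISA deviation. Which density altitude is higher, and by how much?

A: ISA temp = 12.4°C, deviation -26.4°C, DA = 1300 + 120 × (-26.4) = -1868 ft.
B: ISA temp = 11°C, deviation +28°C, DA = 2000 + 120 × 28 = 5360 ft.
B is higher by 5360 − (-1868) = 7228 ft.

B by 7228 ft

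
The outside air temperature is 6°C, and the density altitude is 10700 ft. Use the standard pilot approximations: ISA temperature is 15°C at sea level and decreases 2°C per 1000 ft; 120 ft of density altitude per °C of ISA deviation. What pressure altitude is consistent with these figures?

9500 ft

DA = PA + 120 × (OAT − (15 − 2·PA/1000)) = PA + 120·OAT − 1800 + 0.24·PA = 1.24·PA + 120·OAT − 1800.
So 1.24·PA = 10700 − 120 × 6 + 1800 = 11780.
PA = 11780 / 1.24 = 9500 ft.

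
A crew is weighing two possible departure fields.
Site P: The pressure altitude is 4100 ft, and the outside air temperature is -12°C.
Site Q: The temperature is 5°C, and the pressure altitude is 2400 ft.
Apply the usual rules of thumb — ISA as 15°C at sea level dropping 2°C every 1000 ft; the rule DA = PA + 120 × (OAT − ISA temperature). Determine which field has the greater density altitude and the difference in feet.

Site P by 68 ft

Site P: ISA temp = 6.8°C, deviation -18.8°C, DA = 4100 + 120 × (-18.8) = 1844 ft.
Site Q: ISA temp = 10.2°C, deviation -5.2°C, DA = 2400 + 120 × (-5.2) = 1776 ft.
Site P is higher by 1844 − 1776 = 68 ft.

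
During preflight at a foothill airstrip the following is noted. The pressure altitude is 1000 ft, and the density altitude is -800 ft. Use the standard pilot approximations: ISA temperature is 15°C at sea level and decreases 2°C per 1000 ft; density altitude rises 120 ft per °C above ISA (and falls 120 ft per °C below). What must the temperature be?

Density altitude − pressure altitude = -800 − 1000 = -1800 ft.
At 120 ft/°C that is an ISA deviation of -1800/120 = -15°C.
ISA temperature at 1000 ft = 15 − 2 × (1000/1000) = 13°C.
OAT = ISA + deviation = 13 + (-15) = -2°C.

-2°C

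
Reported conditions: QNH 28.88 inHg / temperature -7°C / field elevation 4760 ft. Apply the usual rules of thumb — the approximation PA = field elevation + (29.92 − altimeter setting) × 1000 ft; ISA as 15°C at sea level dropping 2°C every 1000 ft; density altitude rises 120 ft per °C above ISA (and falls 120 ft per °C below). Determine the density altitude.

Pressure altitude = 4760 + (29.92 − 28.88) × 1000 = 4760 + (+1040) = 5800 ft.
ISA temperature at 5800 ft = 15 − 2 × (5800/1000) = 3.4°C.
ISA deviation = -7 − 3.4 = -10.4°C.
Density altitude = 5800 + 120 × (-10.4) = 4552 ft.

4552 ft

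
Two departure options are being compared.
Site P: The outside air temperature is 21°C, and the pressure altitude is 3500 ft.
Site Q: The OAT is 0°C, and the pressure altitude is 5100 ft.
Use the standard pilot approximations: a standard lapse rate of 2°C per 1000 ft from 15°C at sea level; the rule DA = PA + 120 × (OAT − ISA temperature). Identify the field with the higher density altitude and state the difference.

Site P by 536 ft

Site P: ISA temp = 8°C, deviation +13°C, DA = 3500 + 120 × 13 = 5060 ft.
Site Q: ISA temp = 4.8°C, deviation -4.8°C, DA = 5100 + 120 × (-4.8) = 4524 ft.
Site P is higher by 5060 − 4524 = 536 ft.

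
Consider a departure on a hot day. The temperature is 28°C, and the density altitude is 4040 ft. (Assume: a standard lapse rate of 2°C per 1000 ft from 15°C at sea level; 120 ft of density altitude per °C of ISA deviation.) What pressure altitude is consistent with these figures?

DA = PA + 120 × (OAT − (15 − 2·PA/1000)) = PA + 120·OAT − 1800 + 0.24·PA = 1.24·PA + 120·OAT − 1800.
So 1.24·PA = 4040 − 120 × 28 + 1800 = 2480.
PA = 2480 / 1.24 = 2000 ft.

2000 ft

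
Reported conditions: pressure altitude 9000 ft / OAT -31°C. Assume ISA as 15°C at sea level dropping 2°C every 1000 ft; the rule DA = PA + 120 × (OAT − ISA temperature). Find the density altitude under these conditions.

ISA temperature at 9000 ft = 15 − 2 × (9000/1000) = -3°C.
ISA deviation = -31 − (-3) = -28°C.
Density altitude = 9000 + 120 × (-28) = 9000 + (-3360) = 5640 ft.

5640 ft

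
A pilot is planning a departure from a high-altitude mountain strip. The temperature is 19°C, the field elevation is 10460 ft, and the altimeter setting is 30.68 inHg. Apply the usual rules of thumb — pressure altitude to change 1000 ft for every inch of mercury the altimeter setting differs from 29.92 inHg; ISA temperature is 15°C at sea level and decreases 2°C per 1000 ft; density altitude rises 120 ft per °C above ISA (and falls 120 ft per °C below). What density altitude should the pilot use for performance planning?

12508 ft

Pressure altitude = 10460 + (29.92 − 30.68) × 1000 = 10460 + (-760) = 9700 ft.
ISA temperature at 9700 ft = 15 − 2 × (9700/1000) = -4.4°C.
ISA deviation = 19 − (-4.4) = +23.4°C.
Density altitude = 9700 + 120 × (23.4) = 12508 ft.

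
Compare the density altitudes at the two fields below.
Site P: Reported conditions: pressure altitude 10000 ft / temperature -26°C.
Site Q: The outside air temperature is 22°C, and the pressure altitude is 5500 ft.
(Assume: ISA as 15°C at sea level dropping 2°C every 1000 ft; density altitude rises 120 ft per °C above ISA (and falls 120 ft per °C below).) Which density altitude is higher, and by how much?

Site Q by 180 ft

Site P: ISA temp = -5°C, deviation -21°C, DA = 10000 + 120 × (-21) = 7480 ft.
Site Q: ISA temp = 4°C, deviation +18°C, DA = 5500 + 120 × 18 = 7660 ft.
Site Q is higher by 7660 − 7480 = 180 ft.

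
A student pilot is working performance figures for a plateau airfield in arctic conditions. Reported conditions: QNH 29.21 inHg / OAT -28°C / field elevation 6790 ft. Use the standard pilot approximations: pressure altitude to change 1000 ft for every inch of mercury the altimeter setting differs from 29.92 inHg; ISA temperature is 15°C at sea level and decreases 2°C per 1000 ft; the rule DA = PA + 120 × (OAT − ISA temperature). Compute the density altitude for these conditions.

Pressure altitude = 6790 + (29.92 − 29.21) × 1000 = 6790 + (+710) = 7500 ft.
ISA temperature at 7500 ft = 15 − 2 × (7500/1000) = 0°C.
ISA deviation = -28 − 0 = -28°C.
Density altitude = 7500 + 120 × (-28) = 4140 ft.

4140 ft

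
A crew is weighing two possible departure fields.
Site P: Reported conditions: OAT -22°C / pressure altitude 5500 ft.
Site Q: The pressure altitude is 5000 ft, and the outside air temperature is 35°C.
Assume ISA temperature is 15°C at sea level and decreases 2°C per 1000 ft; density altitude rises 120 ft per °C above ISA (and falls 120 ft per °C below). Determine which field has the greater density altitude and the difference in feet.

Site P: ISA temp = 4°C, deviation -26°C, DA = 5500 + 120 × (-26) = 2380 ft.
Site Q: ISA temp = 5°C, deviation +30°C, DA = 5000 + 120 × 30 = 8600 ft.
Site Q is higher by 8600 − 2380 = 6220 ft.

Site Q by 6220 ft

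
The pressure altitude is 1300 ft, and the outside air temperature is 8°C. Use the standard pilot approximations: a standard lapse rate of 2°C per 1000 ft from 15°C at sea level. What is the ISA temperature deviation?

ISA temperature at 1300 ft = 15 − 2 × (1300/1000) = 12.4°C.
Deviation = OAT − ISA = 8 − 12.4 = -4.4°C.

ISA-4.4°C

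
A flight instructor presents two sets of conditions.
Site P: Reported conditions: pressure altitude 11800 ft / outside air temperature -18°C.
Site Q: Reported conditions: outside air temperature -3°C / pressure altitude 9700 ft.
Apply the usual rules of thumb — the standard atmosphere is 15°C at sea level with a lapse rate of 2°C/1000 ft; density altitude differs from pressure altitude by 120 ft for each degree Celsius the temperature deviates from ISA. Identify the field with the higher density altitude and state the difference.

Site P by 804 ft

Site P: ISA temp = -8.6°C, deviation -9.4°C, DA = 11800 + 120 × (-9.4) = 10672 ft.
Site Q: ISA temp = -4.4°C, deviation +1.4°C, DA = 9700 + 120 × 1.4 = 9868 ft.
Site P is higher by 10672 − 9868 = 804 ft.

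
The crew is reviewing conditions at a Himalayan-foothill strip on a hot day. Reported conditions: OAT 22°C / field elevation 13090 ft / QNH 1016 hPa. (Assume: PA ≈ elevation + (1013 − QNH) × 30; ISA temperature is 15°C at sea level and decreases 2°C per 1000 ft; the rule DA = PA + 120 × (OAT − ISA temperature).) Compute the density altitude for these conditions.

Pressure altitude = 13090 + (1013 − 1016) × 30 = 13090 + (-90) = 13000 ft.
ISA temperature at 13000 ft = 15 − 2 × (13000/1000) = -11°C.
ISA deviation = 22 − (-11) = +33°C.
Density altitude = 13000 + 120 × (33) = 16960 ft.

16960 ft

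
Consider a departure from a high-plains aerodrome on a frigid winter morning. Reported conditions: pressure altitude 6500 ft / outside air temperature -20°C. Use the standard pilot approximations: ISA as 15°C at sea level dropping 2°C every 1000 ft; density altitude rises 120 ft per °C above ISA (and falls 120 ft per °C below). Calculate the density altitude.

ISA temperature at 6500 ft = 15 − 2 × (6500/1000) = 2°C.
ISA deviation = -20 − 2 = -22°C.
Density altitude = 6500 + 120 × (-22) = 6500 + (-2640) = 3860 ft.

3860 ft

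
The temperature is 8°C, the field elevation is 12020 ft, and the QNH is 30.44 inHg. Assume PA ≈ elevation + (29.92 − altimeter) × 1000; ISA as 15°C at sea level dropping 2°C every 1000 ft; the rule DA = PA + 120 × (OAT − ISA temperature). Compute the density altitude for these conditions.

Pressure altitude = 12020 + (29.92 − 30.44) × 1000 = 12020 + (-520) = 11500 ft.
ISA temperature at 11500 ft = 15 − 2 × (11500/1000) = -8°C.
ISA deviation = 8 − (-8) = +16°C.
Density altitude = 11500 + 120 × (16) = 13420 ft.

13420 ft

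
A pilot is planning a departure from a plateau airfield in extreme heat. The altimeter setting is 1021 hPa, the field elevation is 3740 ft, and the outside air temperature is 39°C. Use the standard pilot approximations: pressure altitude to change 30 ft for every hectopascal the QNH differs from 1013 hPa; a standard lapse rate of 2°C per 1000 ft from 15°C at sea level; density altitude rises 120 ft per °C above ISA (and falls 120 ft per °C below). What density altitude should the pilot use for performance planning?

7220 ft

Pressure altitude = 3740 + (1013 − 1021) × 30 = 3740 + (-240) = 3500 ft.
ISA temperature at 3500 ft = 15 − 2 × (3500/1000) = 8°C.
ISA deviation = 39 − 8 = +31°C.
Density altitude = 3500 + 120 × (31) = 7220 ft.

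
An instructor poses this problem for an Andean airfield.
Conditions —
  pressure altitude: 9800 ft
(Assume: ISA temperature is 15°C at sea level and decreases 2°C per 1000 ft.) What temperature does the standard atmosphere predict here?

-4.6°C

ISA temperature = 15 − 2 × (9800/1000) = 15 − 19.6 = -4.6°C.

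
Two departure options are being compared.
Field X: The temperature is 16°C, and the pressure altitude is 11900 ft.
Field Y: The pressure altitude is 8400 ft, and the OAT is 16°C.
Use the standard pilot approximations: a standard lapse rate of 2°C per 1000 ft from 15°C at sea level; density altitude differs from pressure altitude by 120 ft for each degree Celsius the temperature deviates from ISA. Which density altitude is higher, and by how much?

Field X by 4340 ft

Field X: ISA temp = -8.8°C, deviation +24.8°C, DA = 11900 + 120 × 24.8 = 14876 ft.
Field Y: ISA temp = -1.8°C, deviation +17.8°C, DA = 8400 + 120 × 17.8 = 10536 ft.
Field X is higher by 14876 − 10536 = 4340 ft.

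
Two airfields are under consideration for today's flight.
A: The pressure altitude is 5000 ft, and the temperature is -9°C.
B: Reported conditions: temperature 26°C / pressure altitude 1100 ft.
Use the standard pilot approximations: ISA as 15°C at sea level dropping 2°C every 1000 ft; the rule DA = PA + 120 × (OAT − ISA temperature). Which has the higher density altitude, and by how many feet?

A: ISA temp = 5°C, deviation -14°C, DA = 5000 + 120 × (-14) = 3320 ft.
B: ISA temp = 12.8°C, deviation +13.2°C, DA = 1100 + 120 × 13.2 = 2684 ft.
A is higher by 3320 − 2684 = 636 ft.

A by 636 ft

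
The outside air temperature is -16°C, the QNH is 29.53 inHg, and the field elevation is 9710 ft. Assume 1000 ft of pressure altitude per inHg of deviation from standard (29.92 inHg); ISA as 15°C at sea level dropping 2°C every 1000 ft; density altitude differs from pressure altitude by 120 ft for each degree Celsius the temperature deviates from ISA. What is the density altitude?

Pressure altitude = 9710 + (29.92 − 29.53) × 1000 = 9710 + (+390) = 10100 ft.
ISA temperature at 10100 ft = 15 − 2 × (10100/1000) = -5.2°C.
ISA deviation = -16 − (-5.2) = -10.8°C.
Density altitude = 10100 + 120 × (-10.8) = 8804 ft.

8804 ft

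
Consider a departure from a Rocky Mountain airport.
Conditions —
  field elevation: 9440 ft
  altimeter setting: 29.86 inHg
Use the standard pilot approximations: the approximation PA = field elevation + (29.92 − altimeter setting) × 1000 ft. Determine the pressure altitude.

9500 ft

Pressure correction = (29.92 − 29.86) × 1000 = +60 ft.
Pressure altitude = 9440 + (+60) = 9500 ft.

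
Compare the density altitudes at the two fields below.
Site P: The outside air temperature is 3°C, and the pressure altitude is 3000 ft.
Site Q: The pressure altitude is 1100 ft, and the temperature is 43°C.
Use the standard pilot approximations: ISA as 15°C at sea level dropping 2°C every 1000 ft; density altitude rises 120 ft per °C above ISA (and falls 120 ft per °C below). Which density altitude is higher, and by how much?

Site Q by 2444 ft

Site P: ISA temp = 9°C, deviation -6°C, DA = 3000 + 120 × (-6) = 2280 ft.
Site Q: ISA temp = 12.8°C, deviation +30.2°C, DA = 1100 + 120 × 30.2 = 4724 ft.
Site Q is higher by 4724 − 2280 = 2444 ft.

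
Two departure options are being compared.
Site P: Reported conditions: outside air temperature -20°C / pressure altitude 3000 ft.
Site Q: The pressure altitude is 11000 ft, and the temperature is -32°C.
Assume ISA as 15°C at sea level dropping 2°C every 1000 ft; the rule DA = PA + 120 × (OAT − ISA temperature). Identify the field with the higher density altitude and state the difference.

Site Q by 8480 ft

Site P: ISA temp = 9°C, deviation -29°C, DA = 3000 + 120 × (-29) = -480 ft.
Site Q: ISA temp = -7°C, deviation -25°C, DA = 11000 + 120 × (-25) = 8000 ft.
Site Q is higher by 8000 − (-480) = 8480 ft.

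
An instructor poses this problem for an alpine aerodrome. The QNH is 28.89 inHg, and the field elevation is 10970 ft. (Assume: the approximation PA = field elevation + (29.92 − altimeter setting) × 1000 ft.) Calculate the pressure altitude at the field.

Pressure correction = (29.92 − 28.89) × 1000 = +1030 ft.
Pressure altitude = 10970 + (+1030) = 12000 ft.

12000 ft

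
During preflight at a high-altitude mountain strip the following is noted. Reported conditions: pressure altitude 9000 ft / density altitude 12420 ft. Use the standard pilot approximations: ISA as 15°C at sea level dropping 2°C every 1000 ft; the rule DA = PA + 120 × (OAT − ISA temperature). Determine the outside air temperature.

25.5°C

Density altitude − pressure altitude = 12420 − 9000 = +3420 ft.
At 120 ft/°C that is an ISA deviation of 3420/120 = +28.5°C.
ISA temperature at 9000 ft = 15 − 2 × (9000/1000) = -3°C.
OAT = ISA + deviation = -3 + (+28.5) = 25.5°C.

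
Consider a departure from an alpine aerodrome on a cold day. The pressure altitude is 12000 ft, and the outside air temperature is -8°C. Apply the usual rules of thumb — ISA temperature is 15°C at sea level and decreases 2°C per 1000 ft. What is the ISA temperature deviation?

ISA+1°C

ISA temperature at 12000 ft = 15 − 2 × (12000/1000) = -9°C.
Deviation = OAT − ISA = -8 − (-9) = +1°C.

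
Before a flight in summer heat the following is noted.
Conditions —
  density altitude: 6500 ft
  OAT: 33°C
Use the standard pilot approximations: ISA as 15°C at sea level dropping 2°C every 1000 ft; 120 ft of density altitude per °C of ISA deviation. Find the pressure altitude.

3500 ft

DA = PA + 120 × (OAT − (15 − 2·PA/1000)) = PA + 120·OAT − 1800 + 0.24·PA = 1.24·PA + 120·OAT − 1800.
So 1.24·PA = 6500 − 120 × 33 + 1800 = 4340.
PA = 4340 / 1.24 = 3500 ft.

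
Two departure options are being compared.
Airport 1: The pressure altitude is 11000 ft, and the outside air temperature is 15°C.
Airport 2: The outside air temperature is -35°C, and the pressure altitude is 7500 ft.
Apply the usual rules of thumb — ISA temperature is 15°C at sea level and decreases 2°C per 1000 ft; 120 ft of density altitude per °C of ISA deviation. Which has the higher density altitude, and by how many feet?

Airport 1 by 10340 ft

Airport 1: ISA temp = -7°C, deviation +22°C, DA = 11000 + 120 × 22 = 13640 ft.
Airport 2: ISA temp = 0°C, deviation -35°C, DA = 7500 + 120 × (-35) = 3300 ft.
Airport 1 is higher by 13640 − 3300 = 10340 ft.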